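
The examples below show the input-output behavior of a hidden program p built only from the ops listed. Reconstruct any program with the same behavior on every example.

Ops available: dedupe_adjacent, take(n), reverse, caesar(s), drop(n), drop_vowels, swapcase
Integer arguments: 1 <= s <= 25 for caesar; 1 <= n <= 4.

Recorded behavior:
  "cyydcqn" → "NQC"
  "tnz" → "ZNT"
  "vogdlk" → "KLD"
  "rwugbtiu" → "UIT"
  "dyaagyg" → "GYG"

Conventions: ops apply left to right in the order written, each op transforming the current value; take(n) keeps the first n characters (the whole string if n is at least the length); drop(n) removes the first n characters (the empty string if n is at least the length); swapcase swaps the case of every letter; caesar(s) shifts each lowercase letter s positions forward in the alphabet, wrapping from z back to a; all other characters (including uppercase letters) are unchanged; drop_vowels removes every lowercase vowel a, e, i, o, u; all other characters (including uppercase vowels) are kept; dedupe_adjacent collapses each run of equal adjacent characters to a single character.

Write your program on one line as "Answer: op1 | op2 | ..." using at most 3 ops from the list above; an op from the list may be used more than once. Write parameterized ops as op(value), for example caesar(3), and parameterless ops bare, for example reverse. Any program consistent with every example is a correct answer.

reverse | take(3) | swapcase

Check, running the answer program on each example:
  "cyydcqn" -> "nqcdyyc" -> "nqc" -> "NQC"
  "tnz" -> "znt" -> "znt" -> "ZNT"
  "vogdlk" -> "kldgov" -> "kld" -> "KLD"
  "rwugbtiu" -> "uitbguwr" -> "uit" -> "UIT"
  "dyaagyg" -> "gygaayd" -> "gyg" -> "GYG"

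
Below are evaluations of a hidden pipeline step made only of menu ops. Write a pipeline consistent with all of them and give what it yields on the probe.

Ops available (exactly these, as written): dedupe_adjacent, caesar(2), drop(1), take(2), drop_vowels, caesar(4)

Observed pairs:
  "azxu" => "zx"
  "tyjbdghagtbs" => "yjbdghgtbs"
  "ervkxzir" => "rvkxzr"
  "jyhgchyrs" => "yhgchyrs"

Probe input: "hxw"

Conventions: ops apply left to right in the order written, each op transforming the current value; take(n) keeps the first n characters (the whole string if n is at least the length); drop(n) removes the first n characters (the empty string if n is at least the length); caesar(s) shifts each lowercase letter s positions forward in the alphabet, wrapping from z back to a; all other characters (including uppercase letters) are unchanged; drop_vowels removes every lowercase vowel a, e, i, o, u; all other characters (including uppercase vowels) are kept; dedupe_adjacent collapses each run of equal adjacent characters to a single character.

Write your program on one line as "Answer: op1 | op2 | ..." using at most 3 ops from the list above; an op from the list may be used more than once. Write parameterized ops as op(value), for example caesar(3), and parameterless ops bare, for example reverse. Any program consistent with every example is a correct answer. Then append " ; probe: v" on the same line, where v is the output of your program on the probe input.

drop(1) | drop_vowels ; probe: "xw"

Check, running the answer program on each example:
  "azxu" -> "zxu" -> "zx"
  "tyjbdghagtbs" -> "yjbdghagtbs" -> "yjbdghgtbs"
  "ervkxzir" -> "rvkxzir" -> "rvkxzr"
  "jyhgchyrs" -> "yhgchyrs" -> "yhgchyrs"
  probe: "hxw" -> "xw" -> "xw"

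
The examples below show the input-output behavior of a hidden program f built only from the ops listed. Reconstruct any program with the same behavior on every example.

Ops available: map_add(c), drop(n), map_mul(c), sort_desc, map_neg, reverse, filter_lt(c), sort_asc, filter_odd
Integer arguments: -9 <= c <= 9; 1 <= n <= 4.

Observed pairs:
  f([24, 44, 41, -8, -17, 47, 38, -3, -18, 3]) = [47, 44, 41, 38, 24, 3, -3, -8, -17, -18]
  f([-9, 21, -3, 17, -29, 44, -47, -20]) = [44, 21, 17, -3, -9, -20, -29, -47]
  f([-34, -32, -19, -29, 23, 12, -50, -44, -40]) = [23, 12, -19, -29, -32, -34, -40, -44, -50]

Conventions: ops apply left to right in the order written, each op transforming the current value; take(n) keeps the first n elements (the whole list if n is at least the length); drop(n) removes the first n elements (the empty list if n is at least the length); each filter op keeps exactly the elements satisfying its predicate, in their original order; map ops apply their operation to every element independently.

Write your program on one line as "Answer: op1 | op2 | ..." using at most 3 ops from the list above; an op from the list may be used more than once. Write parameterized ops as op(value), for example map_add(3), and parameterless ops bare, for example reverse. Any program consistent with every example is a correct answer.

sort_asc | reverse

Check, running the answer program on each example:
  [24, 44, 41, -8, -17, 47, 38, -3, -18, 3] -> [-18, -17, -8, -3, 3, 24, 38, 41, 44, 47] -> [47, 44, 41, 38, 24, 3, -3, -8, -17, -18]
  [-9, 21, -3, 17, -29, 44, -47, -20] -> [-47, -29, -20, -9, -3, 17, 21, 44] -> [44, 21, 17, -3, -9, -20, -29, -47]
  [-34, -32, -19, -29, 23, 12, -50, -44, -40] -> [-50, -44, -40, -34, -32, -29, -19, 12, 23] -> [23, 12, -19, -29, -32, -34, -40, -44, -50]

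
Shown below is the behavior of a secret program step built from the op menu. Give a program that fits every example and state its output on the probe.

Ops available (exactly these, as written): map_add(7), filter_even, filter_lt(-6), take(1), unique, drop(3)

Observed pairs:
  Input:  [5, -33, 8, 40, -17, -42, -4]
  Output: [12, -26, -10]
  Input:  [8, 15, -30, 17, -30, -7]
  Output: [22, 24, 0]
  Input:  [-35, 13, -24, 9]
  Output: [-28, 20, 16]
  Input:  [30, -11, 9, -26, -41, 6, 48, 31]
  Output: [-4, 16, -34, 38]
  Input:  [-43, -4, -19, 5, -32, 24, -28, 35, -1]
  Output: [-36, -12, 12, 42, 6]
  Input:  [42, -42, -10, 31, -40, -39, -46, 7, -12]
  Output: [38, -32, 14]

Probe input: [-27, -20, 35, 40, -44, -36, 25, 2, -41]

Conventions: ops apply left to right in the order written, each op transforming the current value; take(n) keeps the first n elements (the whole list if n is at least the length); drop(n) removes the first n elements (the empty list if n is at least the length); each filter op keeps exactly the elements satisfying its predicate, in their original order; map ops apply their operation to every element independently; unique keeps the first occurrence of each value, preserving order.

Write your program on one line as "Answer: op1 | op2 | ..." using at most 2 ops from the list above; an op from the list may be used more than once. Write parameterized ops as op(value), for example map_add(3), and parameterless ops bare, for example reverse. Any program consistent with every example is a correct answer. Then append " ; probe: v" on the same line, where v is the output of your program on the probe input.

map_add(7) | filter_even ; probe: [-20, 42, 32, -34]

Check, running the answer program on each example:
  [5, -33, 8, 40, -17, -42, -4] -> [12, -26, 15, 47, -10, -35, 3] -> [12, -26, -10]
  [8, 15, -30, 17, -30, -7] -> [15, 22, -23, 24, -23, 0] -> [22, 24, 0]
  [-35, 13, -24, 9] -> [-28, 20, -17, 16] -> [-28, 20, 16]
  [30, -11, 9, -26, -41, 6, 48, 31] -> [37, -4, 16, -19, -34, 13, 55, 38] -> [-4, 16, -34, 38]
  [-43, -4, -19, 5, -32, 24, -28, 35, -1] -> [-36, 3, -12, 12, -25, 31, -21, 42, 6] -> [-36, -12, 12, 42, 6]
  [42, -42, -10, 31, -40, -39, -46, 7, -12] -> [49, -35, -3, 38, -33, -32, -39, 14, -5] -> [38, -32, 14]
  probe: [-27, -20, 35, 40, -44, -36, 25, 2, -41] -> [-20, -13, 42, 47, -37, -29, 32, 9, -34] -> [-20, 42, 32, -34]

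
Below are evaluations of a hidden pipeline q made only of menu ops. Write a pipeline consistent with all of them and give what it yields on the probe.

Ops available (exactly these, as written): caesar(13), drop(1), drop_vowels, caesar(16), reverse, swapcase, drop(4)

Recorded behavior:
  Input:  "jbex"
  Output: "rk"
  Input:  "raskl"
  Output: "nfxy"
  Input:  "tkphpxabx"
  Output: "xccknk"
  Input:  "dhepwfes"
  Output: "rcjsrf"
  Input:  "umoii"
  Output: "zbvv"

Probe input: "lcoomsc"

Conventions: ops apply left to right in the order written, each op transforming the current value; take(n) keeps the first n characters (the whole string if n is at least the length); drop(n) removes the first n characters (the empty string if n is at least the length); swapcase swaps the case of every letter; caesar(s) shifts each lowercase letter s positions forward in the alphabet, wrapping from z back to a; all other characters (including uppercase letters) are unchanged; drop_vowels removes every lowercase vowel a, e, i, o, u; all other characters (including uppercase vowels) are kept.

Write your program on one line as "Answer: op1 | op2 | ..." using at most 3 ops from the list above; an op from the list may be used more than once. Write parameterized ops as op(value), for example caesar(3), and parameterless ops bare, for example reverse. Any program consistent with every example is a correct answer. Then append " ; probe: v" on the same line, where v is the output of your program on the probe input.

drop(1) | caesar(13) | drop_vowels ; probe: "pbbzfp"

Check, running the answer program on each example:
  "jbex" -> "bex" -> "ork" -> "rk"
  "raskl" -> "askl" -> "nfxy" -> "nfxy"
  "tkphpxabx" -> "kphpxabx" -> "xcucknok" -> "xccknk"
  "dhepwfes" -> "hepwfes" -> "urcjsrf" -> "rcjsrf"
  "umoii" -> "moii" -> "zbvv" -> "zbvv"
  probe: "lcoomsc" -> "coomsc" -> "pbbzfp" -> "pbbzfp"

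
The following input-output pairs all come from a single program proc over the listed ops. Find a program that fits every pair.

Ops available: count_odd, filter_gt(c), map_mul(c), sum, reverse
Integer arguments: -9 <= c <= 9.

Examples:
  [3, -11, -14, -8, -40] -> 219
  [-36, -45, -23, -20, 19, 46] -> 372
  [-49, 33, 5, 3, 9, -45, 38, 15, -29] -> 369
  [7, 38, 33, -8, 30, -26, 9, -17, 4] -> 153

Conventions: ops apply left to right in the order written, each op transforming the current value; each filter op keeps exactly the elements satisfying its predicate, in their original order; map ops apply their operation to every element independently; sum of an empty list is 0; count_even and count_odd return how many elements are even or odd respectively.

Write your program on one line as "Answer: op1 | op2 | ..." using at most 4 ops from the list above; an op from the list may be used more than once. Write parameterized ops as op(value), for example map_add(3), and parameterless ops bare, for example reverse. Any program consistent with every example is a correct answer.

map_mul(-3) | reverse | filter_gt(-9) | sum

Check, running the answer program on each example:
  [3, -11, -14, -8, -40] -> [-9, 33, 42, 24, 120] -> [120, 24, 42, 33, -9] -> [120, 24, 42, 33] -> 219
  [-36, -45, -23, -20, 19, 46] -> [108, 135, 69, 60, -57, -138] -> [-138, -57, 60, 69, 135, 108] -> [60, 69, 135, 108] -> 372
  [-49, 33, 5, 3, 9, -45, 38, 15, -29] -> [147, -99, -15, -9, -27, 135, -114, -45, 87] -> [87, -45, -114, 135, -27, -9, -15, -99, 147] -> [87, 135, 147] -> 369
  [7, 38, 33, -8, 30, -26, 9, -17, 4] -> [-21, -114, -99, 24, -90, 78, -27, 51, -12] -> [-12, 51, -27, 78, -90, 24, -99, -114, -21] -> [51, 78, 24] -> 153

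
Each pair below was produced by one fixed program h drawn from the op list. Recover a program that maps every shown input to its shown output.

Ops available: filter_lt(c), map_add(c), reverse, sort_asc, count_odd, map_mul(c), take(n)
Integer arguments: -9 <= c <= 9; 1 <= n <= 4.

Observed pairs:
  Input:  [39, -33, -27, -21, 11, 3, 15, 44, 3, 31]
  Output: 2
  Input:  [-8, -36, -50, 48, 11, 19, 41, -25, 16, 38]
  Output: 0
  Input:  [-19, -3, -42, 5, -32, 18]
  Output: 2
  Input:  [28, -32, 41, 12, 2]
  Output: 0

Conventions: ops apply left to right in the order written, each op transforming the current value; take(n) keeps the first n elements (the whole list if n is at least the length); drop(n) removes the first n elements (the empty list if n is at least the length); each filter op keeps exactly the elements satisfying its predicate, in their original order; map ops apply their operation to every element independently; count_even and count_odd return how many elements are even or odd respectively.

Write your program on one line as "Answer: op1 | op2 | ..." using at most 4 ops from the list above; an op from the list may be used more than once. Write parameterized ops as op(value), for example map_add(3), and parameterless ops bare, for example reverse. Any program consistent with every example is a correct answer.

take(2) | reverse | count_odd

Check, running the answer program on each example:
  [39, -33, -27, -21, 11, 3, 15, 44, 3, 31] -> [39, -33] -> [-33, 39] -> 2
  [-8, -36, -50, 48, 11, 19, 41, -25, 16, 38] -> [-8, -36] -> [-36, -8] -> 0
  [-19, -3, -42, 5, -32, 18] -> [-19, -3] -> [-3, -19] -> 2
  [28, -32, 41, 12, 2] -> [28, -32] -> [-32, 28] -> 0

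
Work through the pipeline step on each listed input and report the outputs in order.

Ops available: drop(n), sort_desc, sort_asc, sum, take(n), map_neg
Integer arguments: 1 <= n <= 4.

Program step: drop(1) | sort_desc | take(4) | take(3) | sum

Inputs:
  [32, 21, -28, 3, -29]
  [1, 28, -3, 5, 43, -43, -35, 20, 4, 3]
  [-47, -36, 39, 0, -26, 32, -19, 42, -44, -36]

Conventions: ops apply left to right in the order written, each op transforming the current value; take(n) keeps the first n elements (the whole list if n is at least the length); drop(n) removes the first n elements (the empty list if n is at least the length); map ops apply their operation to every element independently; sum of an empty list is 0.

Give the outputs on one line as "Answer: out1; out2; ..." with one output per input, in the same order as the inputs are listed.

Execution, op by op:
  [32, 21, -28, 3, -29] -> [21, -28, 3, -29] -> [21, 3, -28, -29] -> [21, 3, -28, -29] -> [21, 3, -28] -> -4
  [1, 28, -3, 5, 43, -43, -35, 20, 4, 3] -> [28, -3, 5, 43, -43, -35, 20, 4, 3] -> [43, 28, 20, 5, 4, 3, -3, -35, -43] -> [43, 28, 20, 5] -> [43, 28, 20] -> 91
  [-47, -36, 39, 0, -26, 32, -19, 42, -44, -36] -> [-36, 39, 0, -26, 32, -19, 42, -44, -36] -> [42, 39, 32, 0, -19, -26, -36, -36, -44] -> [42, 39, 32, 0] -> [42, 39, 32] -> 113

-4; 91; 113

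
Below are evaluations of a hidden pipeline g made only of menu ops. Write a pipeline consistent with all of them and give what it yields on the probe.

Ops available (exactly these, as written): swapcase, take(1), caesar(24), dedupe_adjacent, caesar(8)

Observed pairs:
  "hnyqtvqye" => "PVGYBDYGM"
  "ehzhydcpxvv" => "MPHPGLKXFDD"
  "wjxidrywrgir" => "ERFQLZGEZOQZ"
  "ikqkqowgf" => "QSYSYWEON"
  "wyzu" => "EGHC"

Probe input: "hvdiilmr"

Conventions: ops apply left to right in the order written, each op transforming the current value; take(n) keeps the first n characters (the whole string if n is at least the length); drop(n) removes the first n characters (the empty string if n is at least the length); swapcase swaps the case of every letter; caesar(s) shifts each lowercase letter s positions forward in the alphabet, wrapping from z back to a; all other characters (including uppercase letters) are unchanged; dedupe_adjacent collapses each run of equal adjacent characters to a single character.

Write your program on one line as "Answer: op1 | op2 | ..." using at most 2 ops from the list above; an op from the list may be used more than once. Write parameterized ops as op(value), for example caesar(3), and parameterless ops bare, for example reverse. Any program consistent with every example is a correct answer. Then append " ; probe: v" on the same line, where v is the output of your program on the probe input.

caesar(8) | swapcase ; probe: "PDLQQTUZ"

Check, running the answer program on each example:
  "hnyqtvqye" -> "pvgybdygm" -> "PVGYBDYGM"
  "ehzhydcpxvv" -> "mphpglkxfdd" -> "MPHPGLKXFDD"
  "wjxidrywrgir" -> "erfqlzgezoqz" -> "ERFQLZGEZOQZ"
  "ikqkqowgf" -> "qsysyweon" -> "QSYSYWEON"
  "wyzu" -> "eghc" -> "EGHC"
  probe: "hvdiilmr" -> "pdlqqtuz" -> "PDLQQTUZ"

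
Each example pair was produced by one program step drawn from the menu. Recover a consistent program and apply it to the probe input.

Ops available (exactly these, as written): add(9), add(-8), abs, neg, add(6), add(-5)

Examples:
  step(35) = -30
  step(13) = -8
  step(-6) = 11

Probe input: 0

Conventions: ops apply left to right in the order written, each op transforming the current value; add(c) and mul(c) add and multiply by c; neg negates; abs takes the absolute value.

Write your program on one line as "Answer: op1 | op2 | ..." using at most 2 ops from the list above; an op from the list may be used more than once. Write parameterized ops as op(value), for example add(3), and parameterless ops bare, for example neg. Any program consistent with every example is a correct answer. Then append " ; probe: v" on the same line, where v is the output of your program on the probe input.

add(-5) | neg ; probe: 5

Check, running the answer program on each example:
  35 -> 30 -> -30
  13 -> 8 -> -8
  -6 -> -11 -> 11
  probe: 0 -> -5 -> 5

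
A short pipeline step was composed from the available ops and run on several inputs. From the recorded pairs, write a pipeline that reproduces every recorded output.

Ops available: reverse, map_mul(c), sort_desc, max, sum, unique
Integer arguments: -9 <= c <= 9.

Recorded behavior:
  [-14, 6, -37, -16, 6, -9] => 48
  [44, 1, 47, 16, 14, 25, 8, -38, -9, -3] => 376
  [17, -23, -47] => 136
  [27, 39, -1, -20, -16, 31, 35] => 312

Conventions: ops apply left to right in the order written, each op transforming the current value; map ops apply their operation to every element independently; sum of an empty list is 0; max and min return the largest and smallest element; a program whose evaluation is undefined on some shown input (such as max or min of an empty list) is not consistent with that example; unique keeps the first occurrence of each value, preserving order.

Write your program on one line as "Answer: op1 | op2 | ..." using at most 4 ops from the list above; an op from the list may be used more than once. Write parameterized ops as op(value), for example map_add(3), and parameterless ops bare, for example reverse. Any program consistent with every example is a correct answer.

map_mul(-8) | map_mul(-1) | max

Check, running the answer program on each example:
  [-14, 6, -37, -16, 6, -9] -> [112, -48, 296, 128, -48, 72] -> [-112, 48, -296, -128, 48, -72] -> 48
  [44, 1, 47, 16, 14, 25, 8, -38, -9, -3] -> [-352, -8, -376, -128, -112, -200, -64, 304, 72, 24] -> [352, 8, 376, 128, 112, 200, 64, -304, -72, -24] -> 376
  [17, -23, -47] -> [-136, 184, 376] -> [136, -184, -376] -> 136
  [27, 39, -1, -20, -16, 31, 35] -> [-216, -312, 8, 160, 128, -248, -280] -> [216, 312, -8, -160, -128, 248, 280] -> 312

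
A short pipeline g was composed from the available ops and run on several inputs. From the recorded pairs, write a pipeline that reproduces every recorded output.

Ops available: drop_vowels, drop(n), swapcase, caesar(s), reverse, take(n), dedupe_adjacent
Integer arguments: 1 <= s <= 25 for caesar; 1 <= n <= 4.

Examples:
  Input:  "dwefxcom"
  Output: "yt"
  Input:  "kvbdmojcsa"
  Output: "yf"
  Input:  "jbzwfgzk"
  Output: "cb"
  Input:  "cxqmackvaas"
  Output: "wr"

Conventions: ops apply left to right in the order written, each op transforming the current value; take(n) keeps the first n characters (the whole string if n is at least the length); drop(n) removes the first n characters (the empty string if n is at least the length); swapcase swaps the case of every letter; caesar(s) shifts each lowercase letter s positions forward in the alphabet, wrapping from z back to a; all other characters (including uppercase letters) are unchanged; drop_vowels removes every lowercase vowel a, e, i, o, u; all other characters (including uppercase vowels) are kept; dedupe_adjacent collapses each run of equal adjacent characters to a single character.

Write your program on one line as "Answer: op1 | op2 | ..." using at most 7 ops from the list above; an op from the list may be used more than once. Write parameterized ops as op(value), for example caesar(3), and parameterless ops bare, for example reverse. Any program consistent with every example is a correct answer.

reverse | take(4) | caesar(22) | caesar(21) | drop(2) | caesar(5)

Check, running the answer program on each example:
  "dwefxcom" -> "mocxfewd" -> "mocx" -> "ikyt" -> "dfto" -> "to" -> "yt"
  "kvbdmojcsa" -> "ascjomdbvk" -> "ascj" -> "woyf" -> "rjta" -> "ta" -> "yf"
  "jbzwfgzk" -> "kzgfwzbj" -> "kzgf" -> "gvcb" -> "bqxw" -> "xw" -> "cb"
  "cxqmackvaas" -> "saavkcamqxc" -> "saav" -> "owwr" -> "jrrm" -> "rm" -> "wr"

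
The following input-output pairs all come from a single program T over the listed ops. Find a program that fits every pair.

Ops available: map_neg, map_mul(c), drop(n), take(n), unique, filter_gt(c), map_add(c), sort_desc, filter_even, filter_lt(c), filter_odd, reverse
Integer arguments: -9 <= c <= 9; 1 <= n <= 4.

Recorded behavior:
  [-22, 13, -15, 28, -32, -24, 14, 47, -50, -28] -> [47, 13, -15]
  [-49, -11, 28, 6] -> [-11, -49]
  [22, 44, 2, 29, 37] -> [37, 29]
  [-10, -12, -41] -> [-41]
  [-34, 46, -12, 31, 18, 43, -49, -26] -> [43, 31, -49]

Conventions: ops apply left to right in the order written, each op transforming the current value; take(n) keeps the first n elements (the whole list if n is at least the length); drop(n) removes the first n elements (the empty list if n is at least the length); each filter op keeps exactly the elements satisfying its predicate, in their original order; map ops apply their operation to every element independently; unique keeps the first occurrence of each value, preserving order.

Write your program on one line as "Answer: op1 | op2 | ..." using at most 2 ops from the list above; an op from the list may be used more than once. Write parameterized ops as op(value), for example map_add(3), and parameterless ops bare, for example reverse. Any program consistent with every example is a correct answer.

sort_desc | filter_odd

Check, running the answer program on each example:
  [-22, 13, -15, 28, -32, -24, 14, 47, -50, -28] -> [47, 28, 14, 13, -15, -22, -24, -28, -32, -50] -> [47, 13, -15]
  [-49, -11, 28, 6] -> [28, 6, -11, -49] -> [-11, -49]
  [22, 44, 2, 29, 37] -> [44, 37, 29, 22, 2] -> [37, 29]
  [-10, -12, -41] -> [-10, -12, -41] -> [-41]
  [-34, 46, -12, 31, 18, 43, -49, -26] -> [46, 43, 31, 18, -12, -26, -34, -49] -> [43, 31, -49]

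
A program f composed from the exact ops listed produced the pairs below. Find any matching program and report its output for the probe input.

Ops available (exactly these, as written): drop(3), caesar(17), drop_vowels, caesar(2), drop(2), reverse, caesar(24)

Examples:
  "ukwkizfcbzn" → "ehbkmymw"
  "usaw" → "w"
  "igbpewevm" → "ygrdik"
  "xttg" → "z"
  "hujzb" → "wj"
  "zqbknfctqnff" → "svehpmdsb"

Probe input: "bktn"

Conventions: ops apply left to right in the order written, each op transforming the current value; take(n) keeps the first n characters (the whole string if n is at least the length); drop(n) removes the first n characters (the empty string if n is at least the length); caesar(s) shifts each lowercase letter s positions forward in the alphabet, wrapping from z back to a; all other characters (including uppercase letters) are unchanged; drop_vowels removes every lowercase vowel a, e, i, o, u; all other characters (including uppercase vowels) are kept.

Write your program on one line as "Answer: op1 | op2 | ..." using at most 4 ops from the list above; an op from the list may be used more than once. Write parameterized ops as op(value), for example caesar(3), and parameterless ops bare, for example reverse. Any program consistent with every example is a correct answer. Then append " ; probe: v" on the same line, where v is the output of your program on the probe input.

reverse | caesar(2) | drop(3) ; probe: "d"

Check, running the answer program on each example:
  "ukwkizfcbzn" -> "nzbcfzikwku" -> "pbdehbkmymw" -> "ehbkmymw"
  "usaw" -> "wasu" -> "ycuw" -> "w"
  "igbpewevm" -> "mvewepbgi" -> "oxgygrdik" -> "ygrdik"
  "xttg" -> "gttx" -> "ivvz" -> "z"
  "hujzb" -> "bzjuh" -> "dblwj" -> "wj"
  "zqbknfctqnff" -> "ffnqtcfnkbqz" -> "hhpsvehpmdsb" -> "svehpmdsb"
  probe: "bktn" -> "ntkb" -> "pvmd" -> "d"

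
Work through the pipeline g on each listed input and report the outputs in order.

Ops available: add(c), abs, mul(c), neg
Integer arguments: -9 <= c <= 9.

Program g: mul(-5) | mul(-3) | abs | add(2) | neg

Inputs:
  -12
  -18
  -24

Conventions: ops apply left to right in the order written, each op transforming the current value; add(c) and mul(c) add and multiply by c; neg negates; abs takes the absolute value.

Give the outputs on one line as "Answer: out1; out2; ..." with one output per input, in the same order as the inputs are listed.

-182; -272; -362

Execution, op by op:
  -12 -> 60 -> -180 -> 180 -> 182 -> -182
  -18 -> 90 -> -270 -> 270 -> 272 -> -272
  -24 -> 120 -> -360 -> 360 -> 362 -> -362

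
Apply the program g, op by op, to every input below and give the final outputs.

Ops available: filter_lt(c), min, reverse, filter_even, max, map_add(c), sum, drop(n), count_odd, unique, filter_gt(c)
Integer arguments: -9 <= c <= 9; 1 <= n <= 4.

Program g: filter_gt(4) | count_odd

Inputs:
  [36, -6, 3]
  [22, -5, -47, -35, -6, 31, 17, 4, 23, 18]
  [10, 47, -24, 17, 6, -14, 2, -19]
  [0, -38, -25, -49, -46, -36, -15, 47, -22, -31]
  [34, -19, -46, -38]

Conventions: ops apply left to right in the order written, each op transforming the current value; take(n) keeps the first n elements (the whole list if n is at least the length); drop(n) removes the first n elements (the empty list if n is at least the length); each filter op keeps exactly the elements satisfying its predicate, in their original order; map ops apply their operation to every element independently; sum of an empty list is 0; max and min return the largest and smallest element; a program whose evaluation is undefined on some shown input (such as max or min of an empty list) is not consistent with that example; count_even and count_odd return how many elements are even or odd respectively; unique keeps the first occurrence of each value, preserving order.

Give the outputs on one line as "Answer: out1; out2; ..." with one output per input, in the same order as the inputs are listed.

Execution, op by op:
  [36, -6, 3] -> [36] -> 0
  [22, -5, -47, -35, -6, 31, 17, 4, 23, 18] -> [22, 31, 17, 23, 18] -> 3
  [10, 47, -24, 17, 6, -14, 2, -19] -> [10, 47, 17, 6] -> 2
  [0, -38, -25, -49, -46, -36, -15, 47, -22, -31] -> [47] -> 1
  [34, -19, -46, -38] -> [34] -> 0

0; 3; 2; 1; 0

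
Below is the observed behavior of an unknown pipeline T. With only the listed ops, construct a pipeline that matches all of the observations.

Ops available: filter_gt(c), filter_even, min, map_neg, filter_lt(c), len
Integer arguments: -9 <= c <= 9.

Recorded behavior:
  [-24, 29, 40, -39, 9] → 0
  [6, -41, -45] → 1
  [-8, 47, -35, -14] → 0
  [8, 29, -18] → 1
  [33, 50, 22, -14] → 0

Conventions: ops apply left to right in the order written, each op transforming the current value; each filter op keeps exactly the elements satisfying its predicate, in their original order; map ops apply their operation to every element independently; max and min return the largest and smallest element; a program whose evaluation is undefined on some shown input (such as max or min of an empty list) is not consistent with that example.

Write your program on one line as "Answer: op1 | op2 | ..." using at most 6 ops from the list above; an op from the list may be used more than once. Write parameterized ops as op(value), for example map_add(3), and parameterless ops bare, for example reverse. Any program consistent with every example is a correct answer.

filter_gt(0) | filter_even | map_neg | filter_gt(-9) | len

Check, running the answer program on each example:
  [-24, 29, 40, -39, 9] -> [29, 40, 9] -> [40] -> [-40] -> [] -> 0
  [6, -41, -45] -> [6] -> [6] -> [-6] -> [-6] -> 1
  [-8, 47, -35, -14] -> [47] -> [] -> [] -> [] -> 0
  [8, 29, -18] -> [8, 29] -> [8] -> [-8] -> [-8] -> 1
  [33, 50, 22, -14] -> [33, 50, 22] -> [50, 22] -> [-50, -22] -> [] -> 0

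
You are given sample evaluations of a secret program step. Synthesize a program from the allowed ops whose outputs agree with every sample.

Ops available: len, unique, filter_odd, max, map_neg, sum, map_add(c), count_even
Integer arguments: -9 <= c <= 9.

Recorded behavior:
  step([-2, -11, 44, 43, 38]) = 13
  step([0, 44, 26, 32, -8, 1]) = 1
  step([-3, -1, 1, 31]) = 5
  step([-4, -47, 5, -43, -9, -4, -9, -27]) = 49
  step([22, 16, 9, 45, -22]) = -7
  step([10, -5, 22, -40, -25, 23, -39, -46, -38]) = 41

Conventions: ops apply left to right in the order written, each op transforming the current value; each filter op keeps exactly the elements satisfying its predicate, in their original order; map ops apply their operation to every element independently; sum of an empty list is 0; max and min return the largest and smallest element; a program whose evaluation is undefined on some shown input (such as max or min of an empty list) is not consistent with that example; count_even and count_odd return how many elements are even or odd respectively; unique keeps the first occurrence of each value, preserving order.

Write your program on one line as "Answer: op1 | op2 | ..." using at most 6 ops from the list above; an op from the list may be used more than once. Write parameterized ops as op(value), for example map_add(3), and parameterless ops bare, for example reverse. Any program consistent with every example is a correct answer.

filter_odd | map_add(-2) | map_neg | unique | max

Check, running the answer program on each example:
  [-2, -11, 44, 43, 38] -> [-11, 43] -> [-13, 41] -> [13, -41] -> [13, -41] -> 13
  [0, 44, 26, 32, -8, 1] -> [1] -> [-1] -> [1] -> [1] -> 1
  [-3, -1, 1, 31] -> [-3, -1, 1, 31] -> [-5, -3, -1, 29] -> [5, 3, 1, -29] -> [5, 3, 1, -29] -> 5
  [-4, -47, 5, -43, -9, -4, -9, -27] -> [-47, 5, -43, -9, -9, -27] -> [-49, 3, -45, -11, -11, -29] -> [49, -3, 45, 11, 11, 29] -> [49, -3, 45, 11, 29] -> 49
  [22, 16, 9, 45, -22] -> [9, 45] -> [7, 43] -> [-7, -43] -> [-7, -43] -> -7
  [10, -5, 22, -40, -25, 23, -39, -46, -38] -> [-5, -25, 23, -39] -> [-7, -27, 21, -41] -> [7, 27, -21, 41] -> [7, 27, -21, 41] -> 41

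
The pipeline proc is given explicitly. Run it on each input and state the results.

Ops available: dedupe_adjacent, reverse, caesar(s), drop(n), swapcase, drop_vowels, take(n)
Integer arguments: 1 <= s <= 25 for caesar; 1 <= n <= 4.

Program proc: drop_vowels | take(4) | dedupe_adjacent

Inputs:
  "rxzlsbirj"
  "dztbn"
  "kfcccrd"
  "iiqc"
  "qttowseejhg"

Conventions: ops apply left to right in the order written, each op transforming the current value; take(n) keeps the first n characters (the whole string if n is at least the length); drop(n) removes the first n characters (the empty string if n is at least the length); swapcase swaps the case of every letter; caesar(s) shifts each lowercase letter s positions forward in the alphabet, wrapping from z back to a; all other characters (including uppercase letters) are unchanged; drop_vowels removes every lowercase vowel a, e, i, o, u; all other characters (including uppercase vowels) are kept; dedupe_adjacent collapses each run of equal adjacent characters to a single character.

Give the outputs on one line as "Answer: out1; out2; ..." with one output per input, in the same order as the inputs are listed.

Execution, op by op:
  "rxzlsbirj" -> "rxzlsbrj" -> "rxzl" -> "rxzl"
  "dztbn" -> "dztbn" -> "dztb" -> "dztb"
  "kfcccrd" -> "kfcccrd" -> "kfcc" -> "kfc"
  "iiqc" -> "qc" -> "qc" -> "qc"
  "qttowseejhg" -> "qttwsjhg" -> "qttw" -> "qtw"

"rxzl"; "dztb"; "kfc"; "qc"; "qtw"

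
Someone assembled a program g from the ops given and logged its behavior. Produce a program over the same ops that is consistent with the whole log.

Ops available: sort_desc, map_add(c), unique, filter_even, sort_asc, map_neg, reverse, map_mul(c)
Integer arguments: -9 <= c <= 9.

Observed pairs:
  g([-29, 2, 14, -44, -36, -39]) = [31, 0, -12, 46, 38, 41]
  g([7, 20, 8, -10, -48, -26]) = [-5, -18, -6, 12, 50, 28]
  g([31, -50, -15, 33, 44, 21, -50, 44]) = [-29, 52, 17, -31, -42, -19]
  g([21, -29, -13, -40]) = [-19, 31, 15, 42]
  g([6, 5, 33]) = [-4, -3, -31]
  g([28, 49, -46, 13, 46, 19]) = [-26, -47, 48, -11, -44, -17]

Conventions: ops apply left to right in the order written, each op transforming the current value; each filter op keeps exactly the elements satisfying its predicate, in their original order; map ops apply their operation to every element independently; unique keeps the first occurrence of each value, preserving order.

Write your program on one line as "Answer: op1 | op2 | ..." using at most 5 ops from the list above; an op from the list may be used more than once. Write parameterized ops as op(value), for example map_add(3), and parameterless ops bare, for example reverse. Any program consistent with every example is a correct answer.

unique | map_add(4) | map_neg | map_add(3) | map_add(3)

Check, running the answer program on each example:
  [-29, 2, 14, -44, -36, -39] -> [-29, 2, 14, -44, -36, -39] -> [-25, 6, 18, -40, -32, -35] -> [25, -6, -18, 40, 32, 35] -> [28, -3, -15, 43, 35, 38] -> [31, 0, -12, 46, 38, 41]
  [7, 20, 8, -10, -48, -26] -> [7, 20, 8, -10, -48, -26] -> [11, 24, 12, -6, -44, -22] -> [-11, -24, -12, 6, 44, 22] -> [-8, -21, -9, 9, 47, 25] -> [-5, -18, -6, 12, 50, 28]
  [31, -50, -15, 33, 44, 21, -50, 44] -> [31, -50, -15, 33, 44, 21] -> [35, -46, -11, 37, 48, 25] -> [-35, 46, 11, -37, -48, -25] -> [-32, 49, 14, -34, -45, -22] -> [-29, 52, 17, -31, -42, -19]
  [21, -29, -13, -40] -> [21, -29, -13, -40] -> [25, -25, -9, -36] -> [-25, 25, 9, 36] -> [-22, 28, 12, 39] -> [-19, 31, 15, 42]
  [6, 5, 33] -> [6, 5, 33] -> [10, 9, 37] -> [-10, -9, -37] -> [-7, -6, -34] -> [-4, -3, -31]
  [28, 49, -46, 13, 46, 19] -> [28, 49, -46, 13, 46, 19] -> [32, 53, -42, 17, 50, 23] -> [-32, -53, 42, -17, -50, -23] -> [-29, -50, 45, -14, -47, -20] -> [-26, -47, 48, -11, -44, -17]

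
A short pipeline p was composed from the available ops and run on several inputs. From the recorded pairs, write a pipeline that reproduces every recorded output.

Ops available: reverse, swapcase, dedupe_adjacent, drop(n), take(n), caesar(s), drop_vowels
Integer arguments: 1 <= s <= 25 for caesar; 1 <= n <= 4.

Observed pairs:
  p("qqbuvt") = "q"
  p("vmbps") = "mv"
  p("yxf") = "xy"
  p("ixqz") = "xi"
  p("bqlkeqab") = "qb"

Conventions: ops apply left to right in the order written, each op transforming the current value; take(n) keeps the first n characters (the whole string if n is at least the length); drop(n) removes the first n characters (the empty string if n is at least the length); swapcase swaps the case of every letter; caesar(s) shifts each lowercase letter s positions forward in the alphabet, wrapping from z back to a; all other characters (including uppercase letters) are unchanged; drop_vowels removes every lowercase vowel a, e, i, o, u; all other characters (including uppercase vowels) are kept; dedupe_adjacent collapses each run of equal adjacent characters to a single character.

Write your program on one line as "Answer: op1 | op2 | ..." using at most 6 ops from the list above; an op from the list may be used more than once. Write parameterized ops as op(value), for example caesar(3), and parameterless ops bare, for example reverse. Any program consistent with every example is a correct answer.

swapcase | take(2) | swapcase | dedupe_adjacent | reverse

Check, running the answer program on each example:
  "qqbuvt" -> "QQBUVT" -> "QQ" -> "qq" -> "q" -> "q"
  "vmbps" -> "VMBPS" -> "VM" -> "vm" -> "vm" -> "mv"
  "yxf" -> "YXF" -> "YX" -> "yx" -> "yx" -> "xy"
  "ixqz" -> "IXQZ" -> "IX" -> "ix" -> "ix" -> "xi"
  "bqlkeqab" -> "BQLKEQAB" -> "BQ" -> "bq" -> "bq" -> "qb"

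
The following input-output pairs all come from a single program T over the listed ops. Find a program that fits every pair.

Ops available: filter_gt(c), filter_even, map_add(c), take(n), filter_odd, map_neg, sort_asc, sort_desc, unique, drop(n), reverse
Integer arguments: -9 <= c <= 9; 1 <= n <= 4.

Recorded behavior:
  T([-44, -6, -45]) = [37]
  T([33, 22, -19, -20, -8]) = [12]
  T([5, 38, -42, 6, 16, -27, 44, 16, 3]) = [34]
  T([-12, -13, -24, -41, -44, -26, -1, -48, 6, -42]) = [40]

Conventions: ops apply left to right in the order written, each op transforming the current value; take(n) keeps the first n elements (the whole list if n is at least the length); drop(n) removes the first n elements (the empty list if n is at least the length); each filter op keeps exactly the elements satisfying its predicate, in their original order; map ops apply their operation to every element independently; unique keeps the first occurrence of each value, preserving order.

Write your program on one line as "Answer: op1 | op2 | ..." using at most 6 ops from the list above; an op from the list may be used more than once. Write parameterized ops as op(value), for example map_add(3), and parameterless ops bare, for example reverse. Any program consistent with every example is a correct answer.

map_neg | map_add(-8) | sort_desc | take(3) | take(1)

Check, running the answer program on each example:
  [-44, -6, -45] -> [44, 6, 45] -> [36, -2, 37] -> [37, 36, -2] -> [37, 36, -2] -> [37]
  [33, 22, -19, -20, -8] -> [-33, -22, 19, 20, 8] -> [-41, -30, 11, 12, 0] -> [12, 11, 0, -30, -41] -> [12, 11, 0] -> [12]
  [5, 38, -42, 6, 16, -27, 44, 16, 3] -> [-5, -38, 42, -6, -16, 27, -44, -16, -3] -> [-13, -46, 34, -14, -24, 19, -52, -24, -11] -> [34, 19, -11, -13, -14, -24, -24, -46, -52] -> [34, 19, -11] -> [34]
  [-12, -13, -24, -41, -44, -26, -1, -48, 6, -42] -> [12, 13, 24, 41, 44, 26, 1, 48, -6, 42] -> [4, 5, 16, 33, 36, 18, -7, 40, -14, 34] -> [40, 36, 34, 33, 18, 16, 5, 4, -7, -14] -> [40, 36, 34] -> [40]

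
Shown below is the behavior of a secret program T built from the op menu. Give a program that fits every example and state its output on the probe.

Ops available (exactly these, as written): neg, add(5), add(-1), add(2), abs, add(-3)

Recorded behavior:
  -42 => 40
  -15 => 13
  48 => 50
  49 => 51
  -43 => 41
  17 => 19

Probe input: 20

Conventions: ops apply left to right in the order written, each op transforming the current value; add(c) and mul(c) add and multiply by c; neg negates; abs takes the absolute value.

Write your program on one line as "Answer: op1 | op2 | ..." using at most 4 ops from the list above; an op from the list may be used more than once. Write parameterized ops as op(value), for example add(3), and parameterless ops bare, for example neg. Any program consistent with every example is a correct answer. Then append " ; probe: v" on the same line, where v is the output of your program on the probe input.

add(2) | neg | abs ; probe: 22

Check, running the answer program on each example:
  -42 -> -40 -> 40 -> 40
  -15 -> -13 -> 13 -> 13
  48 -> 50 -> -50 -> 50
  49 -> 51 -> -51 -> 51
  -43 -> -41 -> 41 -> 41
  17 -> 19 -> -19 -> 19
  probe: 20 -> 22 -> -22 -> 22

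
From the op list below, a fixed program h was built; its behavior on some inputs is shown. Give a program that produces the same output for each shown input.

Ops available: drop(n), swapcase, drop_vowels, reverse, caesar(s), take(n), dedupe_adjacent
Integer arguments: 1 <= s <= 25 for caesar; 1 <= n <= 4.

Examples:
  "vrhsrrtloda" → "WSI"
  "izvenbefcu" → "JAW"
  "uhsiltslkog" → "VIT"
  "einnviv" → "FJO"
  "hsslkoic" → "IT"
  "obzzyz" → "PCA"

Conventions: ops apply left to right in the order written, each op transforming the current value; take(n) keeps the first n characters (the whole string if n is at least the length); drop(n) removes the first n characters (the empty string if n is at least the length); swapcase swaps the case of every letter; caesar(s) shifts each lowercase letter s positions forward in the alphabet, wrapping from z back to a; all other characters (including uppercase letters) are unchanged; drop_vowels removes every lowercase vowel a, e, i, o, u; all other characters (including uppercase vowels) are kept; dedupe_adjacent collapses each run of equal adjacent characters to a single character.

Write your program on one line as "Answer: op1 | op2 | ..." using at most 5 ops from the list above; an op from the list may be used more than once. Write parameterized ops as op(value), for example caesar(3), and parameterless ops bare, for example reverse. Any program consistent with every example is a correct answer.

caesar(2) | take(3) | caesar(25) | dedupe_adjacent | swapcase

Check, running the answer program on each example:
  "vrhsrrtloda" -> "xtjuttvnqfc" -> "xtj" -> "wsi" -> "wsi" -> "WSI"
  "izvenbefcu" -> "kbxgpdghew" -> "kbx" -> "jaw" -> "jaw" -> "JAW"
  "uhsiltslkog" -> "wjuknvunmqi" -> "wju" -> "vit" -> "vit" -> "VIT"
  "einnviv" -> "gkppxkx" -> "gkp" -> "fjo" -> "fjo" -> "FJO"
  "hsslkoic" -> "juunmqke" -> "juu" -> "itt" -> "it" -> "IT"
  "obzzyz" -> "qdbbab" -> "qdb" -> "pca" -> "pca" -> "PCA"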